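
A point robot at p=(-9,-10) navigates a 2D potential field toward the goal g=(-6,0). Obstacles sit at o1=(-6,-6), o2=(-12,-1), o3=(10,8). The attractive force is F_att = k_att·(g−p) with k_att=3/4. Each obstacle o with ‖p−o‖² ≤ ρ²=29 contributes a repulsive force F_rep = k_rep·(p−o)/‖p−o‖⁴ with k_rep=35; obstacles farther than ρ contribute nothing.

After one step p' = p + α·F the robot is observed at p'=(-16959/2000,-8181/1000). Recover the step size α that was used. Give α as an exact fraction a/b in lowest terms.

F_att = 3/4·(g−p) = 3/4·(3,10) = (2.2500,7.5000)
o1: d²=25 ≤ ρ²=29; F_rep = 35·(-3,-4)/25² = (-0.1680,-0.2240)
o2: d²=90 > ρ²=29 → inactive
o3: d²=685 > ρ²=29 → inactive
F = F_att + ΣF_rep = (2.0820,7.2760)
Δp = p'−p = (0.5205,1.8190); α = Δx/Fx = (1041/2000) / (1041/500) = 1/4
check: Δy/Fy = (1819/1000) / (1819/250) = 1/4 ✓

α = 1/4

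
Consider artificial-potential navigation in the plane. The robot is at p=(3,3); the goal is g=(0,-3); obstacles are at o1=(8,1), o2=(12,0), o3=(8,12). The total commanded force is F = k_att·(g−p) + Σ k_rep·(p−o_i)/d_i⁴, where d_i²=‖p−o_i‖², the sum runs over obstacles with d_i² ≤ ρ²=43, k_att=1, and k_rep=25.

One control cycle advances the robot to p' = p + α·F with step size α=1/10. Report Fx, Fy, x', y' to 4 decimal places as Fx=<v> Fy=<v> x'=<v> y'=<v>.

F_att = 1·(g−p) = 1·(-3,-6) = (-3.0000,-6.0000)
o1: d²=29 ≤ ρ²=43; F_rep = 25·(-5,2)/29² = (-0.1486,0.0595)
o2: d²=90 > ρ²=43 → inactive
o3: d²=106 > ρ²=43 → inactive
F = F_att + ΣF_rep = (-3.1486,-5.9405)
p' = p + 1/10·F = (2.6851,2.4059)

Fx=-3.1486 Fy=-5.9405 x'=2.6851 y'=2.4059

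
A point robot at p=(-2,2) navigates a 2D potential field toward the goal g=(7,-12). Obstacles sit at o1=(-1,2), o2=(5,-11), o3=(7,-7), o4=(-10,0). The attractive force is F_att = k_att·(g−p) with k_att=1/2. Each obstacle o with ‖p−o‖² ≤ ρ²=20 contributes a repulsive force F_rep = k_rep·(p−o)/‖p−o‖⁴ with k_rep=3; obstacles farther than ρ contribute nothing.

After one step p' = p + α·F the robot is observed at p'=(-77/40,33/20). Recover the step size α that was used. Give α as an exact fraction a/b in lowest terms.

F_att = 1/2·(g−p) = 1/2·(9,-14) = (4.5000,-7.0000)
o1: d²=1 ≤ ρ²=20; F_rep = 3·(-1,0)/1² = (-3.0000,0.0000)
o2: d²=218 > ρ²=20 → inactive
o3: d²=162 > ρ²=20 → inactive
o4: d²=68 > ρ²=20 → inactive
F = F_att + ΣF_rep = (1.5000,-7.0000)
Δp = p'−p = (0.0750,-0.3500); α = Δx/Fx = (3/40) / (3/2) = 1/20
check: Δy/Fy = (-7/20) / (-7) = 1/20 ✓

α = 1/20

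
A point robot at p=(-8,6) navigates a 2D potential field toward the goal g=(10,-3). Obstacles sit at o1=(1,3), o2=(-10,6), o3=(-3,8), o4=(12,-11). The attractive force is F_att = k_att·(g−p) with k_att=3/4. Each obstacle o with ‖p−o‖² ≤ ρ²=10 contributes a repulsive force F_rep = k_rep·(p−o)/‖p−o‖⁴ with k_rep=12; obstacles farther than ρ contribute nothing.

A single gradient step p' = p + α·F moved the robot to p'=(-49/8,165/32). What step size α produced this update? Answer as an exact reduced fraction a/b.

α = 1/8

F_att = 3/4·(g−p) = 3/4·(18,-9) = (13.5000,-6.7500)
o1: d²=90 > ρ²=10 → inactive
o2: d²=4 ≤ ρ²=10; F_rep = 12·(2,0)/4² = (1.5000,0.0000)
o3: d²=29 > ρ²=10 → inactive
o4: d²=689 > ρ²=10 → inactive
F = F_att + ΣF_rep = (15.0000,-6.7500)
Δp = p'−p = (1.8750,-0.8438); α = Δx/Fx = (15/8) / (15) = 1/8
check: Δy/Fy = (-27/32) / (-27/4) = 1/8 ✓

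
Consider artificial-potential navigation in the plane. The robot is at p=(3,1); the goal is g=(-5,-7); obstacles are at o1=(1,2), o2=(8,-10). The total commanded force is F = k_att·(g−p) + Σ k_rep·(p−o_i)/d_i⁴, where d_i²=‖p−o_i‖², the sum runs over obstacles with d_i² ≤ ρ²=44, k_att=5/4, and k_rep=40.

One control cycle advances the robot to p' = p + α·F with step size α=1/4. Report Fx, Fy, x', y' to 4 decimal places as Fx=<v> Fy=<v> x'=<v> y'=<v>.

F_att = 5/4·(g−p) = 5/4·(-8,-8) = (-10.0000,-10.0000)
o1: d²=5 ≤ ρ²=44; F_rep = 40·(2,-1)/5² = (3.2000,-1.6000)
o2: d²=146 > ρ²=44 → inactive
F = F_att + ΣF_rep = (-6.8000,-11.6000)
p' = p + 1/4·F = (1.3000,-1.9000)

Fx=-6.8000 Fy=-11.6000 x'=1.3000 y'=-1.9000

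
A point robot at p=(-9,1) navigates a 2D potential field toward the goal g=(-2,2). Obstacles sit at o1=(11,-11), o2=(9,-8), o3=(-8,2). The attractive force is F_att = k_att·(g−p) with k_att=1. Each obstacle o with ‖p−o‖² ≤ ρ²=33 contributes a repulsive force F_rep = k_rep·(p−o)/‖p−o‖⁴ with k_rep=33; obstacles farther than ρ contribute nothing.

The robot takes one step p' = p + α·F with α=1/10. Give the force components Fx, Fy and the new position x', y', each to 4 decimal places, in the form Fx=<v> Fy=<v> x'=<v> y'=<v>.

F_att = 1·(g−p) = 1·(7,1) = (7.0000,1.0000)
o1: d²=544 > ρ²=33 → inactive
o2: d²=405 > ρ²=33 → inactive
o3: d²=2 ≤ ρ²=33; F_rep = 33·(-1,-1)/2² = (-8.2500,-8.2500)
F = F_att + ΣF_rep = (-1.2500,-7.2500)
p' = p + 1/10·F = (-9.1250,0.2750)

Fx=-1.2500 Fy=-7.2500 x'=-9.1250 y'=0.2750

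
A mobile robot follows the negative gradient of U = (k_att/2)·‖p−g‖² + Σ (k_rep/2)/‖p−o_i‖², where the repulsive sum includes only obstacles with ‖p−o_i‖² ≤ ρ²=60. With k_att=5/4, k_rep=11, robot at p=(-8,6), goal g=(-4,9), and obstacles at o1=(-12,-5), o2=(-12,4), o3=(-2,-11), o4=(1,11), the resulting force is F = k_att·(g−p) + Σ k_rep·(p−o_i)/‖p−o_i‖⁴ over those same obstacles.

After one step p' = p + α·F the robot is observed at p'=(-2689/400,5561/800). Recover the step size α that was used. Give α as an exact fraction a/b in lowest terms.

F_att = 5/4·(g−p) = 5/4·(4,3) = (5.0000,3.7500)
o1: d²=137 > ρ²=60 → inactive
o2: d²=20 ≤ ρ²=60; F_rep = 11·(4,2)/20² = (0.1100,0.0550)
o3: d²=325 > ρ²=60 → inactive
o4: d²=106 > ρ²=60 → inactive
F = F_att + ΣF_rep = (5.1100,3.8050)
Δp = p'−p = (1.2775,0.9513); α = Δx/Fx = (511/400) / (511/100) = 1/4
check: Δy/Fy = (761/800) / (761/200) = 1/4 ✓

α = 1/4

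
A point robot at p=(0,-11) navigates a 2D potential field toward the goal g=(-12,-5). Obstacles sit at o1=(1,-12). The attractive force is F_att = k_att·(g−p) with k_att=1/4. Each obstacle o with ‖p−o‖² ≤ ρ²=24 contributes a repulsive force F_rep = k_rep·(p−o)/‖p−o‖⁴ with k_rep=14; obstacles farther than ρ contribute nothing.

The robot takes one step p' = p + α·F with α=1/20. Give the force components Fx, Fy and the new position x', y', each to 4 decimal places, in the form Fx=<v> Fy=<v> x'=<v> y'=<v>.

F_att = 1/4·(g−p) = 1/4·(-12,6) = (-3.0000,1.5000)
o1: d²=2 ≤ ρ²=24; F_rep = 14·(-1,1)/2² = (-3.5000,3.5000)
F = F_att + ΣF_rep = (-6.5000,5.0000)
p' = p + 1/20·F = (-0.3250,-10.7500)

Fx=-6.5000 Fy=5.0000 x'=-0.3250 y'=-10.7500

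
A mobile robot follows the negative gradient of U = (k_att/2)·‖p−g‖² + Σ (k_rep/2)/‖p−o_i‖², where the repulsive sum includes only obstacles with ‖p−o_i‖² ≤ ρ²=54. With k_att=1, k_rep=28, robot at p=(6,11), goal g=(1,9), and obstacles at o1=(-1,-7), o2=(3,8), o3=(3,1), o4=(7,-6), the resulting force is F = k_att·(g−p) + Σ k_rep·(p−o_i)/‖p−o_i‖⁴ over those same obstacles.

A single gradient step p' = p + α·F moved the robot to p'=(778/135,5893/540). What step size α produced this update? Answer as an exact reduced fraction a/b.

α = 1/20

F_att = 1·(g−p) = 1·(-5,-2) = (-5.0000,-2.0000)
o1: d²=373 > ρ²=54 → inactive
o2: d²=18 ≤ ρ²=54; F_rep = 28·(3,3)/18² = (0.2593,0.2593)
o3: d²=109 > ρ²=54 → inactive
o4: d²=290 > ρ²=54 → inactive
F = F_att + ΣF_rep = (-4.7407,-1.7407)
Δp = p'−p = (-0.2370,-0.0870); α = Δx/Fx = (-32/135) / (-128/27) = 1/20
check: Δy/Fy = (-47/540) / (-47/27) = 1/20 ✓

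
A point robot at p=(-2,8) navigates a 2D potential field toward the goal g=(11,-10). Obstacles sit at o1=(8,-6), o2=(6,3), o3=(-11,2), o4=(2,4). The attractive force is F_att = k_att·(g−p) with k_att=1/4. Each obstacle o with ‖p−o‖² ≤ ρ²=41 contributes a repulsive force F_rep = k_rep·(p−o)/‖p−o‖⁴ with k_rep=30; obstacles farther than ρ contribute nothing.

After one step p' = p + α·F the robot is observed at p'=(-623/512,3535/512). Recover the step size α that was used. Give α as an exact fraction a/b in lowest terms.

α = 1/4

F_att = 1/4·(g−p) = 1/4·(13,-18) = (3.2500,-4.5000)
o1: d²=296 > ρ²=41 → inactive
o2: d²=89 > ρ²=41 → inactive
o3: d²=117 > ρ²=41 → inactive
o4: d²=32 ≤ ρ²=41; F_rep = 30·(-4,4)/32² = (-0.1172,0.1172)
F = F_att + ΣF_rep = (3.1328,-4.3828)
Δp = p'−p = (0.7832,-1.0957); α = Δx/Fx = (401/512) / (401/128) = 1/4
check: Δy/Fy = (-561/512) / (-561/128) = 1/4 ✓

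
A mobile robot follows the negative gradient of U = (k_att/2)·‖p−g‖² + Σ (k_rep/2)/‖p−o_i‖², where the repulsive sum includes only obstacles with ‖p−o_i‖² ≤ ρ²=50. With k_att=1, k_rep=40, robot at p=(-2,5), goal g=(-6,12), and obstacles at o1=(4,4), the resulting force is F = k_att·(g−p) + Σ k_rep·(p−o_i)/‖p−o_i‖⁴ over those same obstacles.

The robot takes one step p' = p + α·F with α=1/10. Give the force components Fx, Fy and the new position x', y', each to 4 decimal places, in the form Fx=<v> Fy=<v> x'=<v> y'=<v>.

Fx=-4.1753 Fy=7.0292 x'=-2.4175 y'=5.7029

F_att = 1·(g−p) = 1·(-4,7) = (-4.0000,7.0000)
o1: d²=37 ≤ ρ²=50; F_rep = 40·(-6,1)/37² = (-0.1753,0.0292)
F = F_att + ΣF_rep = (-4.1753,7.0292)
p' = p + 1/10·F = (-2.4175,5.7029)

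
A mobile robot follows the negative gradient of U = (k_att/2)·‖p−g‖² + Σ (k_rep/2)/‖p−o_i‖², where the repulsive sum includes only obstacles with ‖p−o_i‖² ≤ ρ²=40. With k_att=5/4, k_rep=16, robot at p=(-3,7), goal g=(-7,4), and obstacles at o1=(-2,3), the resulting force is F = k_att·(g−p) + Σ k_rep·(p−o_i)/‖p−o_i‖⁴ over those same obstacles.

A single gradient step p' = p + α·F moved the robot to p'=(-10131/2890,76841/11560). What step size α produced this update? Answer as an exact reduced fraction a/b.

α = 1/10

F_att = 5/4·(g−p) = 5/4·(-4,-3) = (-5.0000,-3.7500)
o1: d²=17 ≤ ρ²=40; F_rep = 16·(-1,4)/17² = (-0.0554,0.2215)
F = F_att + ΣF_rep = (-5.0554,-3.5285)
Δp = p'−p = (-0.5055,-0.3529); α = Δx/Fx = (-1461/2890) / (-1461/289) = 1/10
check: Δy/Fy = (-4079/11560) / (-4079/1156) = 1/10 ✓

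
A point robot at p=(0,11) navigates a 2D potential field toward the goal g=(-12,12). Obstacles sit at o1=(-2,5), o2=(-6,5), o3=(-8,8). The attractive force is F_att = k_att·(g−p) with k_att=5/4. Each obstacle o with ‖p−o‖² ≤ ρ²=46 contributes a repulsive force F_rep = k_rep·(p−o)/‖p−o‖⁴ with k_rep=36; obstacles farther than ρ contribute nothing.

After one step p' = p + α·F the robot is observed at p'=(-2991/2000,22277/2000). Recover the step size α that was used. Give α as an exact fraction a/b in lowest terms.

α = 1/10

F_att = 5/4·(g−p) = 5/4·(-12,1) = (-15.0000,1.2500)
o1: d²=40 ≤ ρ²=46; F_rep = 36·(2,6)/40² = (0.0450,0.1350)
o2: d²=72 > ρ²=46 → inactive
o3: d²=73 > ρ²=46 → inactive
F = F_att + ΣF_rep = (-14.9550,1.3850)
Δp = p'−p = (-1.4955,0.1385); α = Δx/Fx = (-2991/2000) / (-2991/200) = 1/10
check: Δy/Fy = (277/2000) / (277/200) = 1/10 ✓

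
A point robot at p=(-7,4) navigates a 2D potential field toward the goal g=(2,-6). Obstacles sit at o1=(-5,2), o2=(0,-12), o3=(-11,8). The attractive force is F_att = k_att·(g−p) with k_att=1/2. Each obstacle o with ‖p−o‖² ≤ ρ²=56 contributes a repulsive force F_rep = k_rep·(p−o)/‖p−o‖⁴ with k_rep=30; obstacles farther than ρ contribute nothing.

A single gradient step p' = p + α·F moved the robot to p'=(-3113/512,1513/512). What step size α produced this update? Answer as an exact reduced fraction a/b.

F_att = 1/2·(g−p) = 1/2·(9,-10) = (4.5000,-5.0000)
o1: d²=8 ≤ ρ²=56; F_rep = 30·(-2,2)/8² = (-0.9375,0.9375)
o2: d²=305 > ρ²=56 → inactive
o3: d²=32 ≤ ρ²=56; F_rep = 30·(4,-4)/32² = (0.1172,-0.1172)
F = F_att + ΣF_rep = (3.6797,-4.1797)
Δp = p'−p = (0.9199,-1.0449); α = Δx/Fx = (471/512) / (471/128) = 1/4
check: Δy/Fy = (-535/512) / (-535/128) = 1/4 ✓

α = 1/4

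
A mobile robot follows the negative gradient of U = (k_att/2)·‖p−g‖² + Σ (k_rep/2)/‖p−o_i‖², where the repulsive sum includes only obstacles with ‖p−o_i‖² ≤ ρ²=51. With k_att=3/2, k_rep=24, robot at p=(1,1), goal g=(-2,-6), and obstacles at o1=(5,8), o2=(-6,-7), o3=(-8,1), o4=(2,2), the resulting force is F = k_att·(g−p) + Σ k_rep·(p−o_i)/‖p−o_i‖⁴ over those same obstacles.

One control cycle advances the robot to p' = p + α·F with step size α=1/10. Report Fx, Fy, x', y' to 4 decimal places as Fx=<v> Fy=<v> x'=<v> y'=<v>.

Fx=-10.5000 Fy=-16.5000 x'=-0.0500 y'=-0.6500

F_att = 3/2·(g−p) = 3/2·(-3,-7) = (-4.5000,-10.5000)
o1: d²=65 > ρ²=51 → inactive
o2: d²=113 > ρ²=51 → inactive
o3: d²=81 > ρ²=51 → inactive
o4: d²=2 ≤ ρ²=51; F_rep = 24·(-1,-1)/2² = (-6.0000,-6.0000)
F = F_att + ΣF_rep = (-10.5000,-16.5000)
p' = p + 1/10·F = (-0.0500,-0.6500)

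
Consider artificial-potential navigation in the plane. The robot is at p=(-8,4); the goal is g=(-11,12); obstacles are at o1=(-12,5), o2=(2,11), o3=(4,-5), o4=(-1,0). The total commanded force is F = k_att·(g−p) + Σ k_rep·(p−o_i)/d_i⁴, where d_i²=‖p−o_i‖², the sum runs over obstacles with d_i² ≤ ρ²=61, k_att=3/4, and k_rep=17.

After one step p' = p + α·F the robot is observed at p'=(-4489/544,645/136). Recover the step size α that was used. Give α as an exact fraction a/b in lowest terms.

F_att = 3/4·(g−p) = 3/4·(-3,8) = (-2.2500,6.0000)
o1: d²=17 ≤ ρ²=61; F_rep = 17·(4,-1)/17² = (0.2353,-0.0588)
o2: d²=149 > ρ²=61 → inactive
o3: d²=225 > ρ²=61 → inactive
o4: d²=65 > ρ²=61 → inactive
F = F_att + ΣF_rep = (-2.0147,5.9412)
Δp = p'−p = (-0.2518,0.7426); α = Δx/Fx = (-137/544) / (-137/68) = 1/8
check: Δy/Fy = (101/136) / (101/17) = 1/8 ✓

α = 1/8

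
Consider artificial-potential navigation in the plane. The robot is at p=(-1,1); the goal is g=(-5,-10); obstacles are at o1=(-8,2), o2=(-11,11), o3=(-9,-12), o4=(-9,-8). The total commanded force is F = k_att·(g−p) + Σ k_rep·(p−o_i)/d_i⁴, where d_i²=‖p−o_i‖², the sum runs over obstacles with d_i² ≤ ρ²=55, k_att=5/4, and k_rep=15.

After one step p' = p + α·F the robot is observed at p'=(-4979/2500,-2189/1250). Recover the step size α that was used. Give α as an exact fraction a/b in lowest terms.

F_att = 5/4·(g−p) = 5/4·(-4,-11) = (-5.0000,-13.7500)
o1: d²=50 ≤ ρ²=55; F_rep = 15·(7,-1)/50² = (0.0420,-0.0060)
o2: d²=200 > ρ²=55 → inactive
o3: d²=233 > ρ²=55 → inactive
o4: d²=145 > ρ²=55 → inactive
F = F_att + ΣF_rep = (-4.9580,-13.7560)
Δp = p'−p = (-0.9916,-2.7512); α = Δx/Fx = (-2479/2500) / (-2479/500) = 1/5
check: Δy/Fy = (-3439/1250) / (-3439/250) = 1/5 ✓

α = 1/5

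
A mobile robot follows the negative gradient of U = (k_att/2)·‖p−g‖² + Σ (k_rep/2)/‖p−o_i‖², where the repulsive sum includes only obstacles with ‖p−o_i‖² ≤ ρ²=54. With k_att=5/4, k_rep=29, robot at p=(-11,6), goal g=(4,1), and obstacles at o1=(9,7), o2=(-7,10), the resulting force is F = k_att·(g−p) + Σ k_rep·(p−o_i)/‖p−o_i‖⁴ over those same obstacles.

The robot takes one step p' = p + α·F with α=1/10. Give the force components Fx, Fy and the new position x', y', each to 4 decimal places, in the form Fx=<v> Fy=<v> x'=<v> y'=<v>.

Fx=18.6367 Fy=-6.3633 x'=-9.1363 y'=5.3637

F_att = 5/4·(g−p) = 5/4·(15,-5) = (18.7500,-6.2500)
o1: d²=401 > ρ²=54 → inactive
o2: d²=32 ≤ ρ²=54; F_rep = 29·(-4,-4)/32² = (-0.1133,-0.1133)
F = F_att + ΣF_rep = (18.6367,-6.3633)
p' = p + 1/10·F = (-9.1363,5.3637)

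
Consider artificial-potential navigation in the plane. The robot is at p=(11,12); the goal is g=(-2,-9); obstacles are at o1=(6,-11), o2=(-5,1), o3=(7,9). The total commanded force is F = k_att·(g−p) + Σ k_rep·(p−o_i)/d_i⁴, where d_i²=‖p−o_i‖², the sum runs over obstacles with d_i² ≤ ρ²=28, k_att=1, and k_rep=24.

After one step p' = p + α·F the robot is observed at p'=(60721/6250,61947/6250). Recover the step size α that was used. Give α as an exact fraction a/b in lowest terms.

α = 1/10

F_att = 1·(g−p) = 1·(-13,-21) = (-13.0000,-21.0000)
o1: d²=554 > ρ²=28 → inactive
o2: d²=377 > ρ²=28 → inactive
o3: d²=25 ≤ ρ²=28; F_rep = 24·(4,3)/25² = (0.1536,0.1152)
F = F_att + ΣF_rep = (-12.8464,-20.8848)
Δp = p'−p = (-1.2846,-2.0885); α = Δx/Fx = (-8029/6250) / (-8029/625) = 1/10
check: Δy/Fy = (-13053/6250) / (-13053/625) = 1/10 ✓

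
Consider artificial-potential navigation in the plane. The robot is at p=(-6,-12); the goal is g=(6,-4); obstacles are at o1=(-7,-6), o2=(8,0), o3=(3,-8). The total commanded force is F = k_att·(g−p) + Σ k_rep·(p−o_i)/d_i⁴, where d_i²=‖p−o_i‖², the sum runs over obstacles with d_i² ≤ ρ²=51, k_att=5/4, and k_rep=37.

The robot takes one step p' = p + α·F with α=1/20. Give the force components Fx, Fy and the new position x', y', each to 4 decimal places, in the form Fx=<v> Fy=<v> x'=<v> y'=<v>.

Fx=15.0270 Fy=9.8378 x'=-5.2486 y'=-11.5081

F_att = 5/4·(g−p) = 5/4·(12,8) = (15.0000,10.0000)
o1: d²=37 ≤ ρ²=51; F_rep = 37·(1,-6)/37² = (0.0270,-0.1622)
o2: d²=340 > ρ²=51 → inactive
o3: d²=97 > ρ²=51 → inactive
F = F_att + ΣF_rep = (15.0270,9.8378)
p' = p + 1/20·F = (-5.2486,-11.5081)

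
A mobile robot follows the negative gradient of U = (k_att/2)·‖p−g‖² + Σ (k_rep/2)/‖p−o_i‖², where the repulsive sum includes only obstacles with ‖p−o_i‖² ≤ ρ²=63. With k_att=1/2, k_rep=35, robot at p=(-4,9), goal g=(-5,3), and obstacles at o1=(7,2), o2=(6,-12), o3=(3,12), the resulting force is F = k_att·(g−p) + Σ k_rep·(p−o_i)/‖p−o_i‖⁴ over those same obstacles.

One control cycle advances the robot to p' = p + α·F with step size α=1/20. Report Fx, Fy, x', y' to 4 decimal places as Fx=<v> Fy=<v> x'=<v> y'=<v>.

Fx=-0.5728 Fy=-3.0312 x'=-4.0286 y'=8.8484

F_att = 1/2·(g−p) = 1/2·(-1,-6) = (-0.5000,-3.0000)
o1: d²=170 > ρ²=63 → inactive
o2: d²=541 > ρ²=63 → inactive
o3: d²=58 ≤ ρ²=63; F_rep = 35·(-7,-3)/58² = (-0.0728,-0.0312)
F = F_att + ΣF_rep = (-0.5728,-3.0312)
p' = p + 1/20·F = (-4.0286,8.8484)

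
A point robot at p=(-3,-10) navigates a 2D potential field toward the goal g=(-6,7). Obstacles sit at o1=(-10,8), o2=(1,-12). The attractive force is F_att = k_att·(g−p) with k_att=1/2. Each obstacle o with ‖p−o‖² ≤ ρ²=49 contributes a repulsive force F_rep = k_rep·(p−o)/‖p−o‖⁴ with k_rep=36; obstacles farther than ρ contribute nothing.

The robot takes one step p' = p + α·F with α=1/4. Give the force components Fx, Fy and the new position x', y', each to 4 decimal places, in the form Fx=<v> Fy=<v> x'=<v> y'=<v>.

Fx=-1.8600 Fy=8.6800 x'=-3.4650 y'=-7.8300

F_att = 1/2·(g−p) = 1/2·(-3,17) = (-1.5000,8.5000)
o1: d²=373 > ρ²=49 → inactive
o2: d²=20 ≤ ρ²=49; F_rep = 36·(-4,2)/20² = (-0.3600,0.1800)
F = F_att + ΣF_rep = (-1.8600,8.6800)
p' = p + 1/4·F = (-3.4650,-7.8300)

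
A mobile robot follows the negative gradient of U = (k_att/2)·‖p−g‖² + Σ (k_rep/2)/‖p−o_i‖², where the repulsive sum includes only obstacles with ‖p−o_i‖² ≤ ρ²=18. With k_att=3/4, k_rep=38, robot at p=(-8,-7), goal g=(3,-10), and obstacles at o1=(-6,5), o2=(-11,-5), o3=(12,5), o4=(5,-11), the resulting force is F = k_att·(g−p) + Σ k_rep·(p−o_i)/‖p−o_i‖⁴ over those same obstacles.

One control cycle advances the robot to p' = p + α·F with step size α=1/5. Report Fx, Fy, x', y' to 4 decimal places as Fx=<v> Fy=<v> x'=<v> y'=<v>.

Fx=8.9246 Fy=-2.6997 x'=-6.2151 y'=-7.5399

F_att = 3/4·(g−p) = 3/4·(11,-3) = (8.2500,-2.2500)
o1: d²=148 > ρ²=18 → inactive
o2: d²=13 ≤ ρ²=18; F_rep = 38·(3,-2)/13² = (0.6746,-0.4497)
o3: d²=544 > ρ²=18 → inactive
o4: d²=185 > ρ²=18 → inactive
F = F_att + ΣF_rep = (8.9246,-2.6997)
p' = p + 1/5·F = (-6.2151,-7.5399)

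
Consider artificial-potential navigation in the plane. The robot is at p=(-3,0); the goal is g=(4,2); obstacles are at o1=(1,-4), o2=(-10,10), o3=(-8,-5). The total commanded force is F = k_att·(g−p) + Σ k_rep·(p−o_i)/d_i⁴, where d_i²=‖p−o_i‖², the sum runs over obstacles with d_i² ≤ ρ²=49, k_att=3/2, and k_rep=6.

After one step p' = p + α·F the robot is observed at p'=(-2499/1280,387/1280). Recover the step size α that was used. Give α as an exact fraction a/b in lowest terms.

α = 1/10

F_att = 3/2·(g−p) = 3/2·(7,2) = (10.5000,3.0000)
o1: d²=32 ≤ ρ²=49; F_rep = 6·(-4,4)/32² = (-0.0234,0.0234)
o2: d²=149 > ρ²=49 → inactive
o3: d²=50 > ρ²=49 → inactive
F = F_att + ΣF_rep = (10.4766,3.0234)
Δp = p'−p = (1.0477,0.3023); α = Δx/Fx = (1341/1280) / (1341/128) = 1/10
check: Δy/Fy = (387/1280) / (387/128) = 1/10 ✓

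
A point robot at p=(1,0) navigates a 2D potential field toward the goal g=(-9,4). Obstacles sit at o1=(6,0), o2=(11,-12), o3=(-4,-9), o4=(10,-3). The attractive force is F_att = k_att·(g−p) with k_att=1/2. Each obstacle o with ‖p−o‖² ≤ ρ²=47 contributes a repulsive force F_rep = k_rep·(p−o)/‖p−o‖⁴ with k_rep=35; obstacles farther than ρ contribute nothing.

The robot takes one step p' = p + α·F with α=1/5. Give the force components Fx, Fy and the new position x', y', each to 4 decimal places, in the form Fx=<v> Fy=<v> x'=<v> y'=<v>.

Fx=-5.2800 Fy=2.0000 x'=-0.0560 y'=0.4000

F_att = 1/2·(g−p) = 1/2·(-10,4) = (-5.0000,2.0000)
o1: d²=25 ≤ ρ²=47; F_rep = 35·(-5,0)/25² = (-0.2800,0.0000)
o2: d²=244 > ρ²=47 → inactive
o3: d²=106 > ρ²=47 → inactive
o4: d²=90 > ρ²=47 → inactive
F = F_att + ΣF_rep = (-5.2800,2.0000)
p' = p + 1/5·F = (-0.0560,0.4000)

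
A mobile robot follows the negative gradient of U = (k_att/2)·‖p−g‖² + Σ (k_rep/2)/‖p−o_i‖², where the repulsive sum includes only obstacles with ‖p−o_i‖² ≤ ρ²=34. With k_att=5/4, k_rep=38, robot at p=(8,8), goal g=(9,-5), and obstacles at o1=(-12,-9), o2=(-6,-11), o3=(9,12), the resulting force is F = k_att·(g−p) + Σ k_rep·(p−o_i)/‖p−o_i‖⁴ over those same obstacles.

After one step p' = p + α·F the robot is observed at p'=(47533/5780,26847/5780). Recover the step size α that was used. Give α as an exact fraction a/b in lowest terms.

F_att = 5/4·(g−p) = 5/4·(1,-13) = (1.2500,-16.2500)
o1: d²=689 > ρ²=34 → inactive
o2: d²=557 > ρ²=34 → inactive
o3: d²=17 ≤ ρ²=34; F_rep = 38·(-1,-4)/17² = (-0.1315,-0.5260)
F = F_att + ΣF_rep = (1.1185,-16.7760)
Δp = p'−p = (0.2237,-3.3552); α = Δx/Fx = (1293/5780) / (1293/1156) = 1/5
check: Δy/Fy = (-19393/5780) / (-19393/1156) = 1/5 ✓

α = 1/5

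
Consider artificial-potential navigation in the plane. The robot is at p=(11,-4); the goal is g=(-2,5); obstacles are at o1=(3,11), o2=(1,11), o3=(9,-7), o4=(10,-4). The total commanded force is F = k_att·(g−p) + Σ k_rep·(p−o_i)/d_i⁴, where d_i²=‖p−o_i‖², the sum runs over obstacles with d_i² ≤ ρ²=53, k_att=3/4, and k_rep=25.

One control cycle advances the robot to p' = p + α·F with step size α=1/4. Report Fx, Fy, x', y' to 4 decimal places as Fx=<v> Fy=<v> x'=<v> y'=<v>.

F_att = 3/4·(g−p) = 3/4·(-13,9) = (-9.7500,6.7500)
o1: d²=289 > ρ²=53 → inactive
o2: d²=325 > ρ²=53 → inactive
o3: d²=13 ≤ ρ²=53; F_rep = 25·(2,3)/13² = (0.2959,0.4438)
o4: d²=1 ≤ ρ²=53; F_rep = 25·(1,0)/1² = (25.0000,0.0000)
F = F_att + ΣF_rep = (15.5459,7.1938)
p' = p + 1/4·F = (14.8865,-2.2016)

Fx=15.5459 Fy=7.1938 x'=14.8865 y'=-2.2016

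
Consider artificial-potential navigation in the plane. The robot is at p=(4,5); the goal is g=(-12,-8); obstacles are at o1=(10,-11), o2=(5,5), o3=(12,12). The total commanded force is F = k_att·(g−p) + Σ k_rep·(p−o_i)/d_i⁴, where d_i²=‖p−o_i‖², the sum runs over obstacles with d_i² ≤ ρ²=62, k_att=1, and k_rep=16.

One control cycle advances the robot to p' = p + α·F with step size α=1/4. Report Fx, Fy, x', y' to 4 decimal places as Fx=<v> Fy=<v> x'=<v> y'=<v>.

Fx=-32.0000 Fy=-13.0000 x'=-4.0000 y'=1.7500

F_att = 1·(g−p) = 1·(-16,-13) = (-16.0000,-13.0000)
o1: d²=292 > ρ²=62 → inactive
o2: d²=1 ≤ ρ²=62; F_rep = 16·(-1,0)/1² = (-16.0000,0.0000)
o3: d²=113 > ρ²=62 → inactive
F = F_att + ΣF_rep = (-32.0000,-13.0000)
p' = p + 1/4·F = (-4.0000,1.7500)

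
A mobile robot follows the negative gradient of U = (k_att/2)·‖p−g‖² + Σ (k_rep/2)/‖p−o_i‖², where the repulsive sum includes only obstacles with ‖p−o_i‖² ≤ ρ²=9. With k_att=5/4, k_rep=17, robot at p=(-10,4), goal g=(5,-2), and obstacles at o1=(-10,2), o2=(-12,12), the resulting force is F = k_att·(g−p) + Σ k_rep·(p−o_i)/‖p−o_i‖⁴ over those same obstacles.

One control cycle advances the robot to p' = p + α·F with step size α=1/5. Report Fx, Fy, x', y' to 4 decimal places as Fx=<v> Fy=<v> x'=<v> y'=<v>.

Fx=18.7500 Fy=-5.3750 x'=-6.2500 y'=2.9250

F_att = 5/4·(g−p) = 5/4·(15,-6) = (18.7500,-7.5000)
o1: d²=4 ≤ ρ²=9; F_rep = 17·(0,2)/4² = (0.0000,2.1250)
o2: d²=68 > ρ²=9 → inactive
F = F_att + ΣF_rep = (18.7500,-5.3750)
p' = p + 1/5·F = (-6.2500,2.9250)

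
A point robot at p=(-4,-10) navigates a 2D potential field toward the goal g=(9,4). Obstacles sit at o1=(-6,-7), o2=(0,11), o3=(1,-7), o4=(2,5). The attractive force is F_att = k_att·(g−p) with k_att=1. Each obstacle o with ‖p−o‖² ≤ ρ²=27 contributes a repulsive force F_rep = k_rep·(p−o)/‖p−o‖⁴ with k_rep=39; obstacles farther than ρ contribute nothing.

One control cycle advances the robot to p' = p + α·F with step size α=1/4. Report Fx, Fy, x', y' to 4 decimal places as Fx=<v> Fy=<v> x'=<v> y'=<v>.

Fx=13.4615 Fy=13.3077 x'=-0.6346 y'=-6.6731

F_att = 1·(g−p) = 1·(13,14) = (13.0000,14.0000)
o1: d²=13 ≤ ρ²=27; F_rep = 39·(2,-3)/13² = (0.4615,-0.6923)
o2: d²=457 > ρ²=27 → inactive
o3: d²=34 > ρ²=27 → inactive
o4: d²=261 > ρ²=27 → inactive
F = F_att + ΣF_rep = (13.4615,13.3077)
p' = p + 1/4·F = (-0.6346,-6.6731)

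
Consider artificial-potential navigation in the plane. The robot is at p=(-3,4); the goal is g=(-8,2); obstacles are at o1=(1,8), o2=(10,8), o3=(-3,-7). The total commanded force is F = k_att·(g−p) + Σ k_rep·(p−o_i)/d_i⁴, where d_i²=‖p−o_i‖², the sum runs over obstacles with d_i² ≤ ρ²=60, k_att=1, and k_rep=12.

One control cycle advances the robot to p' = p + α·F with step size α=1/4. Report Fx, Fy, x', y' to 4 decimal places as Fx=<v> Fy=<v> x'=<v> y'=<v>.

Fx=-5.0469 Fy=-2.0469 x'=-4.2617 y'=3.4883

F_att = 1·(g−p) = 1·(-5,-2) = (-5.0000,-2.0000)
o1: d²=32 ≤ ρ²=60; F_rep = 12·(-4,-4)/32² = (-0.0469,-0.0469)
o2: d²=185 > ρ²=60 → inactive
o3: d²=121 > ρ²=60 → inactive
F = F_att + ΣF_rep = (-5.0469,-2.0469)
p' = p + 1/4·F = (-4.2617,3.4883)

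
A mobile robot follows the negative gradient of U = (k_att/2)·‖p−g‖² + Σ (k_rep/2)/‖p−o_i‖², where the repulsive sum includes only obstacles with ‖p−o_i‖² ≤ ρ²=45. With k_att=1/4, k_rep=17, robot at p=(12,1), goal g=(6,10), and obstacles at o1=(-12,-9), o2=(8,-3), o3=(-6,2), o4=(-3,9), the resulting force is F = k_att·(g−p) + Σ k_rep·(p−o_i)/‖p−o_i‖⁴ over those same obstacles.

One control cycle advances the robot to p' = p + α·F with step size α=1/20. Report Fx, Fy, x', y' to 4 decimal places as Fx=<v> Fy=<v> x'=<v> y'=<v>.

Fx=-1.4336 Fy=2.3164 x'=11.9283 y'=1.1158

F_att = 1/4·(g−p) = 1/4·(-6,9) = (-1.5000,2.2500)
o1: d²=676 > ρ²=45 → inactive
o2: d²=32 ≤ ρ²=45; F_rep = 17·(4,4)/32² = (0.0664,0.0664)
o3: d²=325 > ρ²=45 → inactive
o4: d²=289 > ρ²=45 → inactive
F = F_att + ΣF_rep = (-1.4336,2.3164)
p' = p + 1/20·F = (11.9283,1.1158)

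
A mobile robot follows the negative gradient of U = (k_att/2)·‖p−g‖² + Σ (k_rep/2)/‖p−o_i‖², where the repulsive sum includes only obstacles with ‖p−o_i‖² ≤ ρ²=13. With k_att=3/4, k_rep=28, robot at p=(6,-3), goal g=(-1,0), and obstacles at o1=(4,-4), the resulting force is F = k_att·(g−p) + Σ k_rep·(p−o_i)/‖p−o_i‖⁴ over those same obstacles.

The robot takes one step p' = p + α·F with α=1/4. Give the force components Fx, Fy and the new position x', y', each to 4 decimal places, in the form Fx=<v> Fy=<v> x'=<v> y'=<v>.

F_att = 3/4·(g−p) = 3/4·(-7,3) = (-5.2500,2.2500)
o1: d²=5 ≤ ρ²=13; F_rep = 28·(2,1)/5² = (2.2400,1.1200)
F = F_att + ΣF_rep = (-3.0100,3.3700)
p' = p + 1/4·F = (5.2475,-2.1575)

Fx=-3.0100 Fy=3.3700 x'=5.2475 y'=-2.1575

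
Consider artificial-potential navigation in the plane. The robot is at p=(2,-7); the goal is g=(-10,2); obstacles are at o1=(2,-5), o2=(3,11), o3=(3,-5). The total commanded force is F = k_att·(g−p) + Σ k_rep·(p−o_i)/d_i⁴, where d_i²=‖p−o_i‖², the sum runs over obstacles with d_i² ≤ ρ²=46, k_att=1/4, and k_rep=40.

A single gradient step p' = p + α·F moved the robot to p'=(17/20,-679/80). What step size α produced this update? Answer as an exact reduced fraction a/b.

F_att = 1/4·(g−p) = 1/4·(-12,9) = (-3.0000,2.2500)
o1: d²=4 ≤ ρ²=46; F_rep = 40·(0,-2)/4² = (0.0000,-5.0000)
o2: d²=325 > ρ²=46 → inactive
o3: d²=5 ≤ ρ²=46; F_rep = 40·(-1,-2)/5² = (-1.6000,-3.2000)
F = F_att + ΣF_rep = (-4.6000,-5.9500)
Δp = p'−p = (-1.1500,-1.4875); α = Δx/Fx = (-23/20) / (-23/5) = 1/4
check: Δy/Fy = (-119/80) / (-119/20) = 1/4 ✓

α = 1/4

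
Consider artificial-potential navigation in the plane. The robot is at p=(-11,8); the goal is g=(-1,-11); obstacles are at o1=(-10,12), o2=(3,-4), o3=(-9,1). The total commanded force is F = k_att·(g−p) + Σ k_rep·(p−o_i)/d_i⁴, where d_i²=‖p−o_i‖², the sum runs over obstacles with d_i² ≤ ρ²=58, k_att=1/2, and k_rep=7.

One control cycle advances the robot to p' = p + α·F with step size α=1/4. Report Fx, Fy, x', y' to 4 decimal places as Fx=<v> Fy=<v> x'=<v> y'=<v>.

Fx=4.9708 Fy=-9.5794 x'=-9.7573 y'=5.6051

F_att = 1/2·(g−p) = 1/2·(10,-19) = (5.0000,-9.5000)
o1: d²=17 ≤ ρ²=58; F_rep = 7·(-1,-4)/17² = (-0.0242,-0.0969)
o2: d²=340 > ρ²=58 → inactive
o3: d²=53 ≤ ρ²=58; F_rep = 7·(-2,7)/53² = (-0.0050,0.0174)
F = F_att + ΣF_rep = (4.9708,-9.5794)
p' = p + 1/4·F = (-9.7573,5.6051)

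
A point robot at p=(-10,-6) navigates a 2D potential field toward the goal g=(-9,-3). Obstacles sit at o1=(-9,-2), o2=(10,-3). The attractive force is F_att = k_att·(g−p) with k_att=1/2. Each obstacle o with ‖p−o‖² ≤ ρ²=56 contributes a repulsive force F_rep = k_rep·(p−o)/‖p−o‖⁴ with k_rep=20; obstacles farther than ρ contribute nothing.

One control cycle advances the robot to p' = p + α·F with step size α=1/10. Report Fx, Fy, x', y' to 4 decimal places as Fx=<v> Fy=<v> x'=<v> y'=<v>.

F_att = 1/2·(g−p) = 1/2·(1,3) = (0.5000,1.5000)
o1: d²=17 ≤ ρ²=56; F_rep = 20·(-1,-4)/17² = (-0.0692,-0.2768)
o2: d²=409 > ρ²=56 → inactive
F = F_att + ΣF_rep = (0.4308,1.2232)
p' = p + 1/10·F = (-9.9569,-5.8777)

Fx=0.4308 Fy=1.2232 x'=-9.9569 y'=-5.8777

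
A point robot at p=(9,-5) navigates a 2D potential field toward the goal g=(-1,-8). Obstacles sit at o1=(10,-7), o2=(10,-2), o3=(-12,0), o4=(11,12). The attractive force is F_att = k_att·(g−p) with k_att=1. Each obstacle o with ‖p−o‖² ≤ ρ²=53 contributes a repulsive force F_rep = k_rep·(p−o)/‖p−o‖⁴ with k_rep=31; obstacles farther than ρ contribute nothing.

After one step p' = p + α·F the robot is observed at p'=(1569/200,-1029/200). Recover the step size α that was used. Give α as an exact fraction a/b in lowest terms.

α = 1/10

F_att = 1·(g−p) = 1·(-10,-3) = (-10.0000,-3.0000)
o1: d²=5 ≤ ρ²=53; F_rep = 31·(-1,2)/5² = (-1.2400,2.4800)
o2: d²=10 ≤ ρ²=53; F_rep = 31·(-1,-3)/10² = (-0.3100,-0.9300)
o3: d²=466 > ρ²=53 → inactive
o4: d²=293 > ρ²=53 → inactive
F = F_att + ΣF_rep = (-11.5500,-1.4500)
Δp = p'−p = (-1.1550,-0.1450); α = Δx/Fx = (-231/200) / (-231/20) = 1/10
check: Δy/Fy = (-29/200) / (-29/20) = 1/10 ✓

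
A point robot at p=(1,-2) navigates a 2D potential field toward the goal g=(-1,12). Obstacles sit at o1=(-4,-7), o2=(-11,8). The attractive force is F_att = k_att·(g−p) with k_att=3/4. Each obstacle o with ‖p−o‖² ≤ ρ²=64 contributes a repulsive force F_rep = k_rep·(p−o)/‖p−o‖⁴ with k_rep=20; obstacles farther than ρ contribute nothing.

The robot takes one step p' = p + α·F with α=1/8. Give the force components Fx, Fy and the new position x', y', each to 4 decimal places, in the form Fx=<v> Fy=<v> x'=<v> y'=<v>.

F_att = 3/4·(g−p) = 3/4·(-2,14) = (-1.5000,10.5000)
o1: d²=50 ≤ ρ²=64; F_rep = 20·(5,5)/50² = (0.0400,0.0400)
o2: d²=244 > ρ²=64 → inactive
F = F_att + ΣF_rep = (-1.4600,10.5400)
p' = p + 1/8·F = (0.8175,-0.6825)

Fx=-1.4600 Fy=10.5400 x'=0.8175 y'=-0.6825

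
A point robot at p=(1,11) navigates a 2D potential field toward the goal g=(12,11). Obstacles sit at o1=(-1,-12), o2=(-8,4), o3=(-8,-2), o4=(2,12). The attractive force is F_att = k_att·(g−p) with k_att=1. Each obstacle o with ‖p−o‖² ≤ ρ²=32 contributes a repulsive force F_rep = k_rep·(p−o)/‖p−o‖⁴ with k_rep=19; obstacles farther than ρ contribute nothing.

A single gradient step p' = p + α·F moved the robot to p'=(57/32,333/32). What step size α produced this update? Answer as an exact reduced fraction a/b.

α = 1/8

F_att = 1·(g−p) = 1·(11,0) = (11.0000,0.0000)
o1: d²=533 > ρ²=32 → inactive
o2: d²=130 > ρ²=32 → inactive
o3: d²=250 > ρ²=32 → inactive
o4: d²=2 ≤ ρ²=32; F_rep = 19·(-1,-1)/2² = (-4.7500,-4.7500)
F = F_att + ΣF_rep = (6.2500,-4.7500)
Δp = p'−p = (0.7812,-0.5938); α = Δx/Fx = (25/32) / (25/4) = 1/8
check: Δy/Fy = (-19/32) / (-19/4) = 1/8 ✓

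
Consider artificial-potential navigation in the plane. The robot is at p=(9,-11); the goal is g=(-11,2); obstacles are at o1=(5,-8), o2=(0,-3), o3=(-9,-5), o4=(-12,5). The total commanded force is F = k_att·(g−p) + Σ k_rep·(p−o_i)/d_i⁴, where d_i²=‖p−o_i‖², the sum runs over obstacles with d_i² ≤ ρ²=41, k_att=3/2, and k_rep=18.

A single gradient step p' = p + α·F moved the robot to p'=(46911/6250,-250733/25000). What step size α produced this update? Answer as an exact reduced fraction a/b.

F_att = 3/2·(g−p) = 3/2·(-20,13) = (-30.0000,19.5000)
o1: d²=25 ≤ ρ²=41; F_rep = 18·(4,-3)/25² = (0.1152,-0.0864)
o2: d²=145 > ρ²=41 → inactive
o3: d²=360 > ρ²=41 → inactive
o4: d²=697 > ρ²=41 → inactive
F = F_att + ΣF_rep = (-29.8848,19.4136)
Δp = p'−p = (-1.4942,0.9707); α = Δx/Fx = (-9339/6250) / (-18678/625) = 1/20
check: Δy/Fy = (24267/25000) / (24267/1250) = 1/20 ✓

α = 1/20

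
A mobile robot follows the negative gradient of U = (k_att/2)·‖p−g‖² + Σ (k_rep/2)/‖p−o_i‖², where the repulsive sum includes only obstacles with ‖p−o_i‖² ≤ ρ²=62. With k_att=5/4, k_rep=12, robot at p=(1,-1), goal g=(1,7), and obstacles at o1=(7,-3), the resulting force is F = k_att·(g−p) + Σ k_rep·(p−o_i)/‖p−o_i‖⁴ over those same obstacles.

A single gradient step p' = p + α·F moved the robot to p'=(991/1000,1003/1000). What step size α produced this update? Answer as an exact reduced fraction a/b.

α = 1/5

F_att = 5/4·(g−p) = 5/4·(0,8) = (0.0000,10.0000)
o1: d²=40 ≤ ρ²=62; F_rep = 12·(-6,2)/40² = (-0.0450,0.0150)
F = F_att + ΣF_rep = (-0.0450,10.0150)
Δp = p'−p = (-0.0090,2.0030); α = Δx/Fx = (-9/1000) / (-9/200) = 1/5
check: Δy/Fy = (2003/1000) / (2003/200) = 1/5 ✓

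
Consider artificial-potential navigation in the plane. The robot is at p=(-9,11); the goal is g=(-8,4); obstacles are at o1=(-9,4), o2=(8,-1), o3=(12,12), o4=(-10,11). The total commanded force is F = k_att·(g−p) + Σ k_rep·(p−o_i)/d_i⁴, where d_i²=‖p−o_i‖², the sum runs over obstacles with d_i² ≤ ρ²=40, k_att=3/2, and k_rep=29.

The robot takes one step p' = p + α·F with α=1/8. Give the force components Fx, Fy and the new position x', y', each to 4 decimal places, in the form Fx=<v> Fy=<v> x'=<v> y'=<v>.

Fx=30.5000 Fy=-10.5000 x'=-5.1875 y'=9.6875

F_att = 3/2·(g−p) = 3/2·(1,-7) = (1.5000,-10.5000)
o1: d²=49 > ρ²=40 → inactive
o2: d²=433 > ρ²=40 → inactive
o3: d²=442 > ρ²=40 → inactive
o4: d²=1 ≤ ρ²=40; F_rep = 29·(1,0)/1² = (29.0000,0.0000)
F = F_att + ΣF_rep = (30.5000,-10.5000)
p' = p + 1/8·F = (-5.1875,9.6875)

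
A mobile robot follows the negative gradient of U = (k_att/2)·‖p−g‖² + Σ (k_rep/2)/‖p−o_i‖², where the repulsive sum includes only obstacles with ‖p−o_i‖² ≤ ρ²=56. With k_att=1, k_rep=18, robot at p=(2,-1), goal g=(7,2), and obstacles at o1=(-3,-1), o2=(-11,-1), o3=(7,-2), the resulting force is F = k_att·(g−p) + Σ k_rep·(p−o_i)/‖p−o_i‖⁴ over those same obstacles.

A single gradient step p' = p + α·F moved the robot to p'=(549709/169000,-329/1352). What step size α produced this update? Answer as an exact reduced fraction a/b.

α = 1/4

F_att = 1·(g−p) = 1·(5,3) = (5.0000,3.0000)
o1: d²=25 ≤ ρ²=56; F_rep = 18·(5,0)/25² = (0.1440,0.0000)
o2: d²=169 > ρ²=56 → inactive
o3: d²=26 ≤ ρ²=56; F_rep = 18·(-5,1)/26² = (-0.1331,0.0266)
F = F_att + ΣF_rep = (5.0109,3.0266)
Δp = p'−p = (1.2527,0.7567); α = Δx/Fx = (211709/169000) / (211709/42250) = 1/4
check: Δy/Fy = (1023/1352) / (1023/338) = 1/4 ✓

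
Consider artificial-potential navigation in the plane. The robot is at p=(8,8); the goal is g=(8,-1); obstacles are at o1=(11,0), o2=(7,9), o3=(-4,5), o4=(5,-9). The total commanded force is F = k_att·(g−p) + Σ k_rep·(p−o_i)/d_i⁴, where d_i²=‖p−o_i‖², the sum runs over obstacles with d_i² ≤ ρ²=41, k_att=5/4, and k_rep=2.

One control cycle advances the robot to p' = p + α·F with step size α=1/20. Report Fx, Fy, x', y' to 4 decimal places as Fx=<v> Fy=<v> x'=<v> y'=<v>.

F_att = 5/4·(g−p) = 5/4·(0,-9) = (0.0000,-11.2500)
o1: d²=73 > ρ²=41 → inactive
o2: d²=2 ≤ ρ²=41; F_rep = 2·(1,-1)/2² = (0.5000,-0.5000)
o3: d²=153 > ρ²=41 → inactive
o4: d²=298 > ρ²=41 → inactive
F = F_att + ΣF_rep = (0.5000,-11.7500)
p' = p + 1/20·F = (8.0250,7.4125)

Fx=0.5000 Fy=-11.7500 x'=8.0250 y'=7.4125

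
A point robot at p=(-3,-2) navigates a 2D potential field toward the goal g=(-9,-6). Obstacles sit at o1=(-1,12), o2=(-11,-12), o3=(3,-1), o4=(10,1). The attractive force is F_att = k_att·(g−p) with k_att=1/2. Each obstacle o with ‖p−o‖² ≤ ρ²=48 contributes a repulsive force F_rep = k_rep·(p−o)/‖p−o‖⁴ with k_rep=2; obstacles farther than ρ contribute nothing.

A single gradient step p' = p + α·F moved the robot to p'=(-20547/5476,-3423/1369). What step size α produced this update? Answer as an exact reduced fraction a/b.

F_att = 1/2·(g−p) = 1/2·(-6,-4) = (-3.0000,-2.0000)
o1: d²=200 > ρ²=48 → inactive
o2: d²=164 > ρ²=48 → inactive
o3: d²=37 ≤ ρ²=48; F_rep = 2·(-6,-1)/37² = (-0.0088,-0.0015)
o4: d²=178 > ρ²=48 → inactive
F = F_att + ΣF_rep = (-3.0088,-2.0015)
Δp = p'−p = (-0.7522,-0.5004); α = Δx/Fx = (-4119/5476) / (-4119/1369) = 1/4
check: Δy/Fy = (-685/1369) / (-2740/1369) = 1/4 ✓

α = 1/4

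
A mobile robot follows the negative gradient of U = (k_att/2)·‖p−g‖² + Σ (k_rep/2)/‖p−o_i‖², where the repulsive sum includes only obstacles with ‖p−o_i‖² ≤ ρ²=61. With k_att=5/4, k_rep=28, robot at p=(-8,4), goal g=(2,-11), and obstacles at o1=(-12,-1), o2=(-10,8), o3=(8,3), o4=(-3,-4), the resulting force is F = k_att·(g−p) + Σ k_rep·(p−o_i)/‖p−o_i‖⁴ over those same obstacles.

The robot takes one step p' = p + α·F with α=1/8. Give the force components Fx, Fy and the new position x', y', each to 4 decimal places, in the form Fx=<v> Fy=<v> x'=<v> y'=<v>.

F_att = 5/4·(g−p) = 5/4·(10,-15) = (12.5000,-18.7500)
o1: d²=41 ≤ ρ²=61; F_rep = 28·(4,5)/41² = (0.0666,0.0833)
o2: d²=20 ≤ ρ²=61; F_rep = 28·(2,-4)/20² = (0.1400,-0.2800)
o3: d²=257 > ρ²=61 → inactive
o4: d²=89 > ρ²=61 → inactive
F = F_att + ΣF_rep = (12.7066,-18.9467)
p' = p + 1/8·F = (-6.4117,1.6317)

Fx=12.7066 Fy=-18.9467 x'=-6.4117 y'=1.6317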